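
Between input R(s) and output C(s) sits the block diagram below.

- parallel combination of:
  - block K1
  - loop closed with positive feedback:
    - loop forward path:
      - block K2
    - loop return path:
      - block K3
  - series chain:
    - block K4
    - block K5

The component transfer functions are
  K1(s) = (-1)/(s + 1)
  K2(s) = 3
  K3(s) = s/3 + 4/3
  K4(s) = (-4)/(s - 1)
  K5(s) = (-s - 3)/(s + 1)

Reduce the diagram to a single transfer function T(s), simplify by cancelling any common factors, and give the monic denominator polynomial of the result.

Step 1 - apply the feedback formula to K2, K3 = (-3)/(s + 3)
Step 2 - combine K4, K5 in series = (4*s + 12)/(s^2 - 1)
Step 3 - combine K1, [K2/(1-K2*K3)], (K4*K5) in parallel = (22*s + 42)/(s^3 + 3*s^2 - s - 3)
T(s) is the step-3 result (common factors already cancelled). Leading coefficient of the denominator: 1, so no rescaling is needed.

Hence the answer: s^3 + 3*s^2 - s - 3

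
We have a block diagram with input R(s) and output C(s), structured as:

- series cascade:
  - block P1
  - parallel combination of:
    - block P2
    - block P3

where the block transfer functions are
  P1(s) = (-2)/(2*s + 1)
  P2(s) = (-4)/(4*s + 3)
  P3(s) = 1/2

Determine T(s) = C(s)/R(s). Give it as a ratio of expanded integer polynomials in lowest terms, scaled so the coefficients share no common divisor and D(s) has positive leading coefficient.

First reduce the diagram to T(s).

(1) combine P2, P3 in parallel = (4*s - 5)/(8*s + 6)
(2) combine P1, (P2+P3) in series - this is the overall T(s), already in the required normalized form

Answer: (5 - 4*s)/(8*s^2 + 10*s + 3)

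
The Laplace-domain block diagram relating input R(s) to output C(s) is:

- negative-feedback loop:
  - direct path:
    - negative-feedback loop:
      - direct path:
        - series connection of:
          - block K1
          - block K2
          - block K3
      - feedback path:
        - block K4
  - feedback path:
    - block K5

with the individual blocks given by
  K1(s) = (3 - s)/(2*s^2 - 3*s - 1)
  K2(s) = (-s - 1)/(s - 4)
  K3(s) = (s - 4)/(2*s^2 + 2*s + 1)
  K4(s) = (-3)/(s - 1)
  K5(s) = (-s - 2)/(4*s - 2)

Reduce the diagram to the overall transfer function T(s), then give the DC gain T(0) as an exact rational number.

The answer is 3/13.

Reasoning:
Step 1: series reduction of K1, K2, K3 -> (s^2 - 2*s - 3)/(4*s^4 - 2*s^3 - 6*s^2 - 5*s - 1)
Step 2: feedback reduction of (K1*K2*K3), K4 -> (s^3 - 3*s^2 - s + 3)/(4*s^5 - 6*s^4 - 4*s^3 - 2*s^2 + 10*s + 10)
Step 3: close the feedback loop around [(K1*K2*K3)/(1+(K1*K2*K3)*K4)], K5 -> (4*s^4 - 14*s^3 + 2*s^2 + 14*s - 6)/(16*s^6 - 32*s^5 - 5*s^4 + s^3 + 51*s^2 + 19*s - 26)
Evaluating the step-3 result (the overall T(s)) at s = 0 gives T(0) = -6/(-26) = 3/13.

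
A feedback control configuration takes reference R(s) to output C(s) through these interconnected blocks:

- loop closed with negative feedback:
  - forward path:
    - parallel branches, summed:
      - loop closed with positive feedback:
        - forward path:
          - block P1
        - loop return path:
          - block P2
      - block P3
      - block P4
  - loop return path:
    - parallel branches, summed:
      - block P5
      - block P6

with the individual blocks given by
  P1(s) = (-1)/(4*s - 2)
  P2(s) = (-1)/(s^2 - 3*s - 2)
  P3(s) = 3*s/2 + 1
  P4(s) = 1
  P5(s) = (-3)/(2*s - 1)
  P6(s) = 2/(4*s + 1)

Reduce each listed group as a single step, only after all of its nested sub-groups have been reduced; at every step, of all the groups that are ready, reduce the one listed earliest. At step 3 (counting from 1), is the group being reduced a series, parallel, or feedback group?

Reducing step by step:

Step 1. reduce the feedback loop with forward P1 and return P2
Step 2. parallel reduction of [P1/(1-P1*P2)], P3, P4
Step 3. reduce the parallel group P5, P6
Step 4. feedback reduction of ([P1/(1-P1*P2)]+P3+P4), (P5+P6)
Step 3 collapses a parallel group.

Answer: parallel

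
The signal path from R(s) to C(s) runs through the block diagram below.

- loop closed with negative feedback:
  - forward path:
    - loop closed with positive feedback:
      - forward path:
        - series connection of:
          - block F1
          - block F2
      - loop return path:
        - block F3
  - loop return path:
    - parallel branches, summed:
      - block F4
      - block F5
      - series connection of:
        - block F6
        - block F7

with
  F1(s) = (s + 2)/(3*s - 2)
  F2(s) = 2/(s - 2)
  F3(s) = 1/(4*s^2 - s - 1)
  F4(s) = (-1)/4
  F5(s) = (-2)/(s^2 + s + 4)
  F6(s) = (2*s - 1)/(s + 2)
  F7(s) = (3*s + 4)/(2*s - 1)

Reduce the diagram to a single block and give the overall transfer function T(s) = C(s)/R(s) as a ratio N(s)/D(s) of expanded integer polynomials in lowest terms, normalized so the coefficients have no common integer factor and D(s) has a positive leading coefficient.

Answer: (16*s^5 + 44*s^4 + 80*s^3 + 92*s^2 - 56*s - 32)/(24*s^6 - 2*s^5 + 157*s^4 - 70*s^3 + 241*s^2 - 90*s - 104)

Working:
1. reduce the series chain F1, F2; result (2*s + 4)/(3*s^2 - 8*s + 4)
2. close the feedback loop around (F1*F2), F3; result (8*s^3 + 14*s^2 - 6*s - 4)/(12*s^4 - 35*s^3 + 21*s^2 + 2*s - 8)
3. combine F6, F7 in series; result (3*s + 4)/(s + 2)
4. sum the parallel branches F4, F5, (F6*F7); result (11*s^3 + 25*s^2 + 50*s + 40)/(4*s^3 + 12*s^2 + 24*s + 32)
5. feedback reduction of [(F1*F2)/(1-(F1*F2)*F3)], (F4+F5+(F6*F7)): this yields T(s), and no further normalization is needed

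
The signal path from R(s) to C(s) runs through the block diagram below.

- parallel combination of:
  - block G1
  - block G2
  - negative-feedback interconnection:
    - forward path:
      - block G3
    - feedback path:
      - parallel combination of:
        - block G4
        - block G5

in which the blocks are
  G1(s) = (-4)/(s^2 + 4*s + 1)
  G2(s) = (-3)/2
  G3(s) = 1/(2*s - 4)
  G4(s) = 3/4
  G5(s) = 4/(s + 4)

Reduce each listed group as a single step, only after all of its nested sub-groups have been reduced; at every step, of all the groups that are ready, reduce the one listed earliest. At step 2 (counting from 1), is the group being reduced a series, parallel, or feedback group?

Step 1. combine G4, G5 in parallel
Step 2. reduce the feedback loop with forward G3 and return (G4+G5)
Step 3. parallel reduction of G1, G2, [G3/(1+G3*(G4+G5))]
So the answer for step 2 is feedback.

Therefore the answer is feedback.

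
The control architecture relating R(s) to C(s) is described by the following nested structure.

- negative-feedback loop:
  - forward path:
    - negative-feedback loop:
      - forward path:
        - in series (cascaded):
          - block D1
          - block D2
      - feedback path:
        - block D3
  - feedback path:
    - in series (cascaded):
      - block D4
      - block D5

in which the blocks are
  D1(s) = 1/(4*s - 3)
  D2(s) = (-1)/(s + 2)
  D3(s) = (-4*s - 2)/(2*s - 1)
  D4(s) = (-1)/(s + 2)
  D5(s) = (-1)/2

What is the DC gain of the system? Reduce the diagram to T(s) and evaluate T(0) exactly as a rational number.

Reducing step by step:

(1) reduce the series chain D1, D2, giving (-1)/(4*s^2 + 5*s - 6)
(2) collapse the loop ((D1*D2) forward, D3 return), giving (1 - 2*s)/(8*s^3 + 6*s^2 - 13*s + 8)
(3) cascade D4, D5, giving 1/(2*s + 4)
(4) collapse the loop ([(D1*D2)/(1+(D1*D2)*D3)] forward, (D4*D5) return), giving (-4*s^2 - 6*s + 4)/(16*s^4 + 44*s^3 - 2*s^2 - 38*s + 33)
The step-4 result is T(s). Setting s = 0: T(0) = 4/33.

Answer: 4/33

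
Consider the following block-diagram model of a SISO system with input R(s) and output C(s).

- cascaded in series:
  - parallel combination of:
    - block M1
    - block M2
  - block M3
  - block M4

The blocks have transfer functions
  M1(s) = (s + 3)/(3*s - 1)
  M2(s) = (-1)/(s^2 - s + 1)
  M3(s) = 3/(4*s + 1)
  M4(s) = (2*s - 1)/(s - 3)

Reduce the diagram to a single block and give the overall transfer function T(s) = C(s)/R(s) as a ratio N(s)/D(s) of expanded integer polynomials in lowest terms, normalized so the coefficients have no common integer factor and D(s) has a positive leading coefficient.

The answer is (6*s^4 + 9*s^3 - 36*s^2 + 39*s - 12)/(12*s^5 - 49*s^4 + 51*s^3 - 36*s^2 - s + 3).

Reasoning:
Step 1 - parallel reduction of M1, M2: (s^3 + 2*s^2 - 5*s + 4)/(3*s^3 - 4*s^2 + 4*s - 1)
Step 2 - series reduction of (M1+M2), M3, M4, which is the overall transfer function T(s) = C(s)/R(s) in lowest terms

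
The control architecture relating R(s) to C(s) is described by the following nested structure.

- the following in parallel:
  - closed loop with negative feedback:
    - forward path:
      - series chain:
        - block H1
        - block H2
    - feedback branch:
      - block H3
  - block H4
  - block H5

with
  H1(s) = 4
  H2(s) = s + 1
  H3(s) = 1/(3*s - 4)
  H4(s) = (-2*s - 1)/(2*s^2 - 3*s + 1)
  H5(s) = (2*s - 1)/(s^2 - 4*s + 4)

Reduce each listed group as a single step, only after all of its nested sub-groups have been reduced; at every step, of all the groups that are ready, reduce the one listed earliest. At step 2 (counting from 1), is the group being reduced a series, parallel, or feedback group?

Step 1. series reduction of H1, H2
Step 2. collapse the loop ((H1*H2) forward, H3 return)
Step 3. sum the parallel branches [(H1*H2)/(1+(H1*H2)*H3)], H4, H5
Step 2 collapses a feedback group.

Answer: feedback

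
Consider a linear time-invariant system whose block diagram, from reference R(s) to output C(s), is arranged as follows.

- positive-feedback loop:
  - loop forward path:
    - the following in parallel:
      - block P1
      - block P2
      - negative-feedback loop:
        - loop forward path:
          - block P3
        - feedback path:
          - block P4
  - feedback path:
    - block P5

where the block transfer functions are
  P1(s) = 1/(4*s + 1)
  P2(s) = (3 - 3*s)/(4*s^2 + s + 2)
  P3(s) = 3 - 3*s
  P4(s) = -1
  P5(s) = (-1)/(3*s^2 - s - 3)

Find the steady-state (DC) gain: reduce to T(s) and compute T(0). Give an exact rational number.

Step 1. collapse the loop (P3 forward, P4 return) = (3 - 3*s)/(3*s - 2)
Step 2. parallel reduction of P1, P2, [P3/(1+P3*P4)] = (-48*s^4 + 43*s^2 + 16*s - 4)/(48*s^4 - 8*s^3 + 11*s^2 - 12*s - 4)
Step 3. collapse the loop ((P1+P2+[P3/(1+P3*P4)]) forward, P5 return) = (-144*s^6 + 48*s^5 + 273*s^4 + 5*s^3 - 157*s^2 - 44*s + 12)/(144*s^6 - 72*s^5 - 151*s^4 - 23*s^3 + 10*s^2 + 56*s + 8)
Evaluating the step-3 result (the overall T(s)) at s = 0 gives T(0) = 12/8 = 3/2.

Answer: 3/2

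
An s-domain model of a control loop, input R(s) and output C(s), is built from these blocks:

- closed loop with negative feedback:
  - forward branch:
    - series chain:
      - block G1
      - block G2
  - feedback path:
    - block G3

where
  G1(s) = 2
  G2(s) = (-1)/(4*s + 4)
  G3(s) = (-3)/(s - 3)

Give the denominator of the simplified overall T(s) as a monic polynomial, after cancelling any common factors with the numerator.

Step 1 - combine G1, G2 in series, giving (-1)/(2*s + 2)
Step 2 - apply the feedback formula to (G1*G2), G3, giving (3 - s)/(2*s^2 - 4*s - 3)
The result of step 2 is T(s) in lowest terms. Its denominator has leading coefficient 2; dividing the denominator through by 2 makes it monic.

Hence the answer: s^2 - 2*s - 3/2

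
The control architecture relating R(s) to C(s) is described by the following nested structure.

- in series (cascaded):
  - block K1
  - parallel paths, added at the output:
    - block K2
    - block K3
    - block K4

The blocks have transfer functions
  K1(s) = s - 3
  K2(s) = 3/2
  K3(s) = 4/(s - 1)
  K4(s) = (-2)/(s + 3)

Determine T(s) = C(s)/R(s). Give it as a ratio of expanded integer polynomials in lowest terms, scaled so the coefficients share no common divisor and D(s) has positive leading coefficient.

Reducing step by step:

(1) sum the parallel branches K2, K3, K4 -> (3*s^2 + 10*s + 19)/(2*s^2 + 4*s - 6)
(2) cascade K1, (K2+K3+K4): this yields T(s), and no further normalization is needed

Answer: (3*s^3 + s^2 - 11*s - 57)/(2*s^2 + 4*s - 6)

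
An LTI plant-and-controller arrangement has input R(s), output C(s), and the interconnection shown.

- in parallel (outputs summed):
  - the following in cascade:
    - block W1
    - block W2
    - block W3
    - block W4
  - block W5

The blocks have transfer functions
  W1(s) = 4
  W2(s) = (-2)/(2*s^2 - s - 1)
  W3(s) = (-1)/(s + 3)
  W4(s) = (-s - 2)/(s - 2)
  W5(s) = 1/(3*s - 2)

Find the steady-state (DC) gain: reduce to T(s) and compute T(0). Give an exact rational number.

The answer is -19/6.

Reasoning:
(1) series reduction of W1, W2, W3, W4, giving (-8*s - 16)/(2*s^4 + s^3 - 14*s^2 + 5*s + 6)
(2) parallel reduction of (W1*W2*W3*W4), W5, giving (2*s^4 + s^3 - 38*s^2 - 27*s + 38)/(6*s^5 - s^4 - 44*s^3 + 43*s^2 + 8*s - 12)
DC gain: substitute s = 0 into T(s) from step 2: T(0) = 38/(-12) = -19/6.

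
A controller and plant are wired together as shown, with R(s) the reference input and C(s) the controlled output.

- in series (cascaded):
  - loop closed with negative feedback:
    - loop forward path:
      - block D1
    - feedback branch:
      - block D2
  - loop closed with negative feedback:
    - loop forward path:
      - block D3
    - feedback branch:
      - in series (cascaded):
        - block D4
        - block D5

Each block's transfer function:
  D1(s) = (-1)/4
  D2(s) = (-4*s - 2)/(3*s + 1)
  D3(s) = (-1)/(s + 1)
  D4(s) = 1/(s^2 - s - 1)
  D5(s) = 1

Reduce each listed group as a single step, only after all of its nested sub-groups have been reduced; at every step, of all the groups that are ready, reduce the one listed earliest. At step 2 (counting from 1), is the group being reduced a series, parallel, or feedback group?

[1] collapse the loop (D1 forward, D2 return)
[2] combine D4, D5 in series
[3] feedback reduction of D3, (D4*D5)
[4] combine [D1/(1+D1*D2)], [D3/(1+D3*(D4*D5))] in series
So the answer for step 2 is series.

Therefore the answer is series.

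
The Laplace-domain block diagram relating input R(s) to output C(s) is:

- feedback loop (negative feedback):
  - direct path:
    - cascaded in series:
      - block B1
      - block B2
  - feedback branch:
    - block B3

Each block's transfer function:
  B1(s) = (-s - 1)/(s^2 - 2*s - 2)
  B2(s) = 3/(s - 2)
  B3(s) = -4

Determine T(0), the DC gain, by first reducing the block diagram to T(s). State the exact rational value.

First reduce the diagram to T(s).

(1) reduce the series chain B1, B2 = (-3*s - 3)/(s^3 - 4*s^2 + 2*s + 4)
(2) apply the feedback formula to (B1*B2), B3 = (-3*s - 3)/(s^3 - 4*s^2 + 14*s + 16)
Step 2 gives the overall T(s). Then T(0) = -3/16.

Answer: -3/16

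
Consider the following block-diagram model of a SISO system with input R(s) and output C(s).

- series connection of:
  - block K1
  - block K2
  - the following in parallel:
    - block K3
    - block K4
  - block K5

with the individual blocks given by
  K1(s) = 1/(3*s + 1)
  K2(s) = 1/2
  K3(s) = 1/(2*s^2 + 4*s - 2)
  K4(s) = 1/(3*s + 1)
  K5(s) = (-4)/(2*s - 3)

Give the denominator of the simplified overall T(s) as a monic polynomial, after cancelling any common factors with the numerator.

Answer: s^5 + 7*s^4/6 - 32*s^3/9 - 10*s^2/9 + 5*s/9 + 1/6

Working:
Step 1: parallel reduction of K3, K4 -> (2*s^2 + 7*s - 1)/(6*s^3 + 14*s^2 - 2*s - 2)
Step 2: multiply K1, K2, (K3+K4), K5 (series) -> (-2*s^2 - 7*s + 1)/(18*s^5 + 21*s^4 - 64*s^3 - 20*s^2 + 10*s + 3)
Step 2 gives the fully reduced T(s), with no common factor left to cancel. The denominator's leading coefficient is 18, so divide each of its coefficients by 18 to get the monic form.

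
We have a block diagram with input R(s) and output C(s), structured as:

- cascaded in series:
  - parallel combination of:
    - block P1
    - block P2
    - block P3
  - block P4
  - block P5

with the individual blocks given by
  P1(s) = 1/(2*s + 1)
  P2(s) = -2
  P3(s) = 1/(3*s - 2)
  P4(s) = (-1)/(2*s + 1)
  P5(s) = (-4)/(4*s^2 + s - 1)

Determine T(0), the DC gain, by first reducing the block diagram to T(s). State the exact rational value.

The answer is 6.

Reasoning:
[1] parallel reduction of P1, P2, P3 gives (-12*s^2 + 7*s + 3)/(6*s^2 - s - 2)
[2] combine (P1+P2+P3), P4, P5 in series gives (-48*s^2 + 28*s + 12)/(48*s^5 + 28*s^4 - 28*s^3 - 17*s^2 + 3*s + 2)
Step 2 gives the overall T(s). Then T(0) = 12/2 = 6.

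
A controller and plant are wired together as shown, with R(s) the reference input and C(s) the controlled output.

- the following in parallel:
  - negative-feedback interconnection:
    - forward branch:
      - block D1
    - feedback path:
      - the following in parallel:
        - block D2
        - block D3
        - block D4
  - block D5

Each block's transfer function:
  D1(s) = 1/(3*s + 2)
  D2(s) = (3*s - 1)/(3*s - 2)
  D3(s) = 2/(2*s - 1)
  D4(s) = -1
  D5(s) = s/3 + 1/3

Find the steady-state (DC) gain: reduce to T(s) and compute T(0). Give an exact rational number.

Step 1: sum the parallel branches D2, D3, D4: (8*s - 5)/(6*s^2 - 7*s + 2)
Step 2: collapse the loop (D1 forward, (D2+D3+D4) return): (6*s^2 - 7*s + 2)/(18*s^3 - 9*s^2 - 1)
Step 3: reduce the parallel group [D1/(1+D1*(D2+D3+D4))], D5: (18*s^4 + 9*s^3 + 9*s^2 - 22*s + 5)/(54*s^3 - 27*s^2 - 3)
The step-3 result is T(s). Setting s = 0: T(0) = 5/(-3) = -5/3.

Final answer: -5/3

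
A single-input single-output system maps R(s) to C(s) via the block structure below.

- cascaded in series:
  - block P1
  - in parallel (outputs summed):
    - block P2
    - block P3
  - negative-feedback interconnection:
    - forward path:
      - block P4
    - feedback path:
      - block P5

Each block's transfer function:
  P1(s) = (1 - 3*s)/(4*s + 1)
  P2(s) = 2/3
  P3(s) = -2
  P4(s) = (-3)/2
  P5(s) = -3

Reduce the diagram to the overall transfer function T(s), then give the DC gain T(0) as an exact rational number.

Answer: 4/11

Working:
Step 1 - add P2, P3 (parallel); result (-4)/3
Step 2 - close the feedback loop around P4, P5; result (-3)/11
Step 3 - combine P1, (P2+P3), [P4/(1+P4*P5)] in series; result (4 - 12*s)/(44*s + 11)
Step 3 gives the overall T(s). Then T(0) = 4/11.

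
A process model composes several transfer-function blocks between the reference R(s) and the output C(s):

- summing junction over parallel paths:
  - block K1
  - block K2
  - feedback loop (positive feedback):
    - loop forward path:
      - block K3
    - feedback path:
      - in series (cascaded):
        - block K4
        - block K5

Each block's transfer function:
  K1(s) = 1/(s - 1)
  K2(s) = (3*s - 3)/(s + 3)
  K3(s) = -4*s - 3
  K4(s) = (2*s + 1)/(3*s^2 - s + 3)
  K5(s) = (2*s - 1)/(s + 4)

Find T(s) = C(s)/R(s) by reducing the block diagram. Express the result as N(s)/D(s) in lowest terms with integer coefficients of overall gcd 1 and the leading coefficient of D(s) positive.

The answer is (-12*s^6 - 20*s^5 - 125*s^4 + 40*s^3 + 151*s^2 - 12*s + 162)/(19*s^5 + 61*s^4 - 16*s^3 - 70*s^2 + 33*s - 27).

Reasoning:
1. combine K4, K5 in series; result (4*s^2 - 1)/(3*s^3 + 11*s^2 - s + 12)
2. feedback reduction of K3, (K4*K5); result (-12*s^4 - 53*s^3 - 29*s^2 - 45*s - 36)/(19*s^3 + 23*s^2 - 5*s + 9)
3. parallel reduction of K1, K2, [K3/(1-K3*(K4*K5))] - this is the overall T(s), already in the required normalized form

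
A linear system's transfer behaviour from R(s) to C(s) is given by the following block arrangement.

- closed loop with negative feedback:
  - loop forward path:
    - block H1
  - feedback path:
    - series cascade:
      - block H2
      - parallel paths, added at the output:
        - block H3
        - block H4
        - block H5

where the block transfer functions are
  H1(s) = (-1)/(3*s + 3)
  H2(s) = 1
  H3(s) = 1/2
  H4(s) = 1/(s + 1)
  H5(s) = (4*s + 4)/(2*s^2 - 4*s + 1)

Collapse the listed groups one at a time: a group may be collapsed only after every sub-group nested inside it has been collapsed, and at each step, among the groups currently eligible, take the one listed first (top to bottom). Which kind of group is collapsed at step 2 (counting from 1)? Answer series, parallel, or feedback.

1. combine H3, H4, H5 in parallel
2. series reduction of H2, (H3+H4+H5)
3. collapse the loop (H1 forward, (H2*(H3+H4+H5)) return)
At step 2 the group reduced is series.

Answer: series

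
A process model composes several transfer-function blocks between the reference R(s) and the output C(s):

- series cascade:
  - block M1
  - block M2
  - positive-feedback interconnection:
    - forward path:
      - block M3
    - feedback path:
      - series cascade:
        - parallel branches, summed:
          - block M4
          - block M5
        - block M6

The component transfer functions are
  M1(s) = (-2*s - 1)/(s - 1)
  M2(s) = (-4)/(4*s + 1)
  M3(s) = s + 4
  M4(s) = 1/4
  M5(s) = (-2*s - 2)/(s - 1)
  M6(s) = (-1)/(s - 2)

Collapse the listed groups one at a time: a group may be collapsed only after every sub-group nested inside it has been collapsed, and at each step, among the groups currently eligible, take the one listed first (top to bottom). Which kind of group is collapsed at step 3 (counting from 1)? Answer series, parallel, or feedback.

Step 1. parallel reduction of M4, M5
Step 2. multiply (M4+M5), M6 (series)
Step 3. feedback reduction of M3, ((M4+M5)*M6)
Step 4. reduce the series chain M1, M2, [M3/(1-M3*((M4+M5)*M6))]
At step 3 the group reduced is feedback.

Answer: feedback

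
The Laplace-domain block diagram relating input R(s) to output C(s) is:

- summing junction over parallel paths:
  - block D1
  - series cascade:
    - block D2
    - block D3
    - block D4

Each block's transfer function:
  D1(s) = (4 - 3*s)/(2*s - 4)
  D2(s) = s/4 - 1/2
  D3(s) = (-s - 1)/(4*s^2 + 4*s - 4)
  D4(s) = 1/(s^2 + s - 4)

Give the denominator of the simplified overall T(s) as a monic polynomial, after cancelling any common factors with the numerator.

Reducing step by step:

Step 1 - combine D2, D3, D4 in series, giving (-s^2 + s + 2)/(16*s^4 + 32*s^3 - 64*s^2 - 80*s + 64)
Step 2 - add D1, (D2*D3*D4) (parallel), giving (-24*s^5 - 16*s^4 + 159*s^3 - 5*s^2 - 256*s + 124)/(16*s^5 - 128*s^3 + 48*s^2 + 224*s - 128)
T(s) is the step-2 result (common factors already cancelled). Leading coefficient of the denominator: 16. Divide through by 16 for the monic polynomial.

Answer: s^5 - 8*s^3 + 3*s^2 + 14*s - 8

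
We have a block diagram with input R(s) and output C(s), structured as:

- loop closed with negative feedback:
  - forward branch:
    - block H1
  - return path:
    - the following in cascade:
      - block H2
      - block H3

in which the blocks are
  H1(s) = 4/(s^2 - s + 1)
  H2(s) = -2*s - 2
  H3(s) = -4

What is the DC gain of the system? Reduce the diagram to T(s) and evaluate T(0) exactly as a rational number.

Step 1 - combine H2, H3 in series gives 8*s + 8
Step 2 - apply the feedback formula to H1, (H2*H3) gives 4/(s^2 + 31*s + 33)
Evaluating the step-2 result (the overall T(s)) at s = 0 gives T(0) = 4/33.

Final answer: 4/33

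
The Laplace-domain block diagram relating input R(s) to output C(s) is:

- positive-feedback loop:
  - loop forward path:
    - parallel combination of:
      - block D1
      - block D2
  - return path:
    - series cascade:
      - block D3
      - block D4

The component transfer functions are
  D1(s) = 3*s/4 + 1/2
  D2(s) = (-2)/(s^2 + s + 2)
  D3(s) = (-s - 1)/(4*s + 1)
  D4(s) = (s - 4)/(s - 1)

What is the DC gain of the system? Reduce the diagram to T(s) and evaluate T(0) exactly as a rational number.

(1) reduce the parallel group D1, D2 -> (3*s^3 + 5*s^2 + 8*s - 4)/(4*s^2 + 4*s + 8)
(2) combine D3, D4 in series -> (-s^2 + 3*s + 4)/(4*s^2 - 3*s - 1)
(3) close the feedback loop around (D1+D2), (D3*D4) -> (12*s^5 + 11*s^4 + 14*s^3 - 45*s^2 + 4*s + 4)/(3*s^5 + 12*s^4 - 15*s^3 - 32*s^2 - 48*s + 8)
That last expression is T(s); at s = 0 only the constant terms survive, so T(0) = 4/8 = 1/2.

Hence the answer: 1/2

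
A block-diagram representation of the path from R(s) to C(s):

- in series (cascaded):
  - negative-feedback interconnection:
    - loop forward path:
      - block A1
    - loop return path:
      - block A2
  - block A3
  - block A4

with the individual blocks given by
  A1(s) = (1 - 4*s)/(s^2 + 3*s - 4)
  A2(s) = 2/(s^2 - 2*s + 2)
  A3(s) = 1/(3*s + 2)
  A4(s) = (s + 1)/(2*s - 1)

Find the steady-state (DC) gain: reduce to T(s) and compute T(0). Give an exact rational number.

Step 1 - collapse the loop (A1 forward, A2 return) = (-4*s^3 + 9*s^2 - 10*s + 2)/(s^4 + s^3 - 8*s^2 + 6*s - 6)
Step 2 - reduce the series chain [A1/(1+A1*A2)], A3, A4 = (-4*s^4 + 5*s^3 - s^2 - 8*s + 2)/(6*s^6 + 7*s^5 - 49*s^4 + 26*s^3 - 14*s^2 - 18*s + 12)
Evaluating the step-2 result (the overall T(s)) at s = 0 gives T(0) = 2/12 = 1/6.

Hence the answer: 1/6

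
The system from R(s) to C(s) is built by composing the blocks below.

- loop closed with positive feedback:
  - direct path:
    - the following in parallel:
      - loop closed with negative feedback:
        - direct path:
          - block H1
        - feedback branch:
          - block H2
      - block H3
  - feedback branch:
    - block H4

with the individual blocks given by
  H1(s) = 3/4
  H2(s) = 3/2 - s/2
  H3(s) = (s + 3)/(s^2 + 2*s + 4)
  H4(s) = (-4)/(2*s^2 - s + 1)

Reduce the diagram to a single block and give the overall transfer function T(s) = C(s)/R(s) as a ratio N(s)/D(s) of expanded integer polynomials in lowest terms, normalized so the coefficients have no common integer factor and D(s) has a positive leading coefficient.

Reducing step by step:

Step 1. apply the feedback formula to H1, H2 = (-6)/(3*s - 17)
Step 2. parallel reduction of [H1/(1+H1*H2)], H3 = (-3*s^2 - 20*s - 75)/(3*s^3 - 11*s^2 - 22*s - 68)
Step 3. feedback reduction of ([H1/(1+H1*H2)]+H3), H4, which is the overall transfer function T(s) = C(s)/R(s) in lowest terms

Answer: (-6*s^4 - 37*s^3 - 133*s^2 + 55*s - 75)/(6*s^5 - 25*s^4 - 30*s^3 - 137*s^2 - 34*s - 368)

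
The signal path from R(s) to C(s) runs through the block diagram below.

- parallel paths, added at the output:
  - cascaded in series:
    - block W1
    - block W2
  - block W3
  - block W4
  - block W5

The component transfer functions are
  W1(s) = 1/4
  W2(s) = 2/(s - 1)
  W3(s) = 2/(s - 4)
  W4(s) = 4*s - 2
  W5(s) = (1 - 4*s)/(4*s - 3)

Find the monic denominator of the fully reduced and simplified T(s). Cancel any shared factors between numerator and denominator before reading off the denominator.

Reducing step by step:

Step 1. series reduction of W1, W2: 1/(2*s - 2)
Step 2. sum the parallel branches (W1*W2), W3, W4, W5: (32*s^4 - 208*s^3 + 402*s^2 - 309*s + 80)/(8*s^3 - 46*s^2 + 62*s - 24)
No further cancellation is possible in the step-2 result, so that is T(s). Its denominator becomes monic after dividing by the leading coefficient 8.

Answer: s^3 - 23*s^2/4 + 31*s/4 - 3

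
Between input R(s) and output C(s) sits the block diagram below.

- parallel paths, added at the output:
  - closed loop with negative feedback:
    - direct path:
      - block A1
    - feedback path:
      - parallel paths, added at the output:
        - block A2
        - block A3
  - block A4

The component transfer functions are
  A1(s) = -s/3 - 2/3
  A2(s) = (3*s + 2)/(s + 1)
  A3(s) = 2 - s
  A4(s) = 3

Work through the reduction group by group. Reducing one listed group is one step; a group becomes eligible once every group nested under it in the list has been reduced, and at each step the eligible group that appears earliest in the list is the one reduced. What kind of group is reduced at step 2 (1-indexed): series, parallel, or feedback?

Step 1 - parallel reduction of A2, A3
Step 2 - close the feedback loop around A1, (A2+A3)
Step 3 - parallel reduction of [A1/(1+A1*(A2+A3))], A4
So the answer for step 2 is feedback.

Therefore the answer is feedback.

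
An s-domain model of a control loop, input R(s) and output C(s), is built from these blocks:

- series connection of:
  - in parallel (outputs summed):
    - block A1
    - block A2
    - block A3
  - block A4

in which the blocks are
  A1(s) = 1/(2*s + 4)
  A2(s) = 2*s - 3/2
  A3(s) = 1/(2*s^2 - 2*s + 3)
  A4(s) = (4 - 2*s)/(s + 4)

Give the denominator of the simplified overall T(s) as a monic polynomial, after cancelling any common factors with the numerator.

Step 1: sum the parallel branches A1, A2, A3: (8*s^4 + 2*s^3 - 8*s^2 + 27*s - 11)/(4*s^3 + 4*s^2 - 2*s + 12)
Step 2: multiply (A1+A2+A3), A4 (series): (-8*s^5 + 14*s^4 + 12*s^3 - 43*s^2 + 65*s - 22)/(2*s^4 + 10*s^3 + 7*s^2 + 2*s + 24)
T(s) is the step-2 result (common factors already cancelled). Leading coefficient of the denominator: 2. Divide through by 2 for the monic polynomial.

Final answer: s^4 + 5*s^3 + 7*s^2/2 + s + 12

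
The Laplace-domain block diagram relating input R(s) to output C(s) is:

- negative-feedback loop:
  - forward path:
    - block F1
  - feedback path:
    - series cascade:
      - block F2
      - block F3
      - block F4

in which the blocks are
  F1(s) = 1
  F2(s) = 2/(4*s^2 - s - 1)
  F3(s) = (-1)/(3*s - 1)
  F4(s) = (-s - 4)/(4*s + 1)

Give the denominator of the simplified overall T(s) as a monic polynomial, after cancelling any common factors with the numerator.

Step 1: series reduction of F2, F3, F4: (2*s + 8)/(48*s^4 - 16*s^3 - 15*s^2 + 2*s + 1)
Step 2: close the feedback loop around F1, (F2*F3*F4): (48*s^4 - 16*s^3 - 15*s^2 + 2*s + 1)/(48*s^4 - 16*s^3 - 15*s^2 + 4*s + 9)
The result of step 2 is T(s) in lowest terms. Its denominator has leading coefficient 48; dividing the denominator through by 48 makes it monic.

Final answer: s^4 - s^3/3 - 5*s^2/16 + s/12 + 3/16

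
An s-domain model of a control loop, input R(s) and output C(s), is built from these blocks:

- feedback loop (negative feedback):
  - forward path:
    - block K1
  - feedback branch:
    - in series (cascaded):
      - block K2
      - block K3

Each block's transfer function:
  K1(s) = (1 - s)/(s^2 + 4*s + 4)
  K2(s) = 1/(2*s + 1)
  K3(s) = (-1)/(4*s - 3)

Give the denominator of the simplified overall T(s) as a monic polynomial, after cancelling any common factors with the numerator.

The answer is s^4 + 15*s^3/4 + 21*s^2/8 - 19*s/8 - 13/8.

Reasoning:
Step 1: multiply K2, K3 (series) -> (-1)/(8*s^2 - 2*s - 3)
Step 2: feedback reduction of K1, (K2*K3) -> (-8*s^3 + 10*s^2 + s - 3)/(8*s^4 + 30*s^3 + 21*s^2 - 19*s - 13)
That last expression is T(s), already simplified. Scaling its denominator by 1/8 (the reciprocal of the leading coefficient) yields the monic denominator.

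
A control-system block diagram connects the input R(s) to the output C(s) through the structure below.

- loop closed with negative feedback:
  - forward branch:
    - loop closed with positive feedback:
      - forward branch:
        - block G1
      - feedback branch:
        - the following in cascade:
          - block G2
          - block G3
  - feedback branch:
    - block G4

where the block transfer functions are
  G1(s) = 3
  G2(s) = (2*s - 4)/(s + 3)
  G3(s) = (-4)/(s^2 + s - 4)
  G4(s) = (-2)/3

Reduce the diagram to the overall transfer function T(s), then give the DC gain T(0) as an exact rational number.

Step 1: series reduction of G2, G3, giving (16 - 8*s)/(s^3 + 4*s^2 - s - 12)
Step 2: reduce the feedback loop with forward G1 and return (G2*G3), giving (3*s^3 + 12*s^2 - 3*s - 36)/(s^3 + 4*s^2 + 23*s - 60)
Step 3: feedback reduction of [G1/(1-G1*(G2*G3))], G4, giving (-3*s^3 - 12*s^2 + 3*s + 36)/(s^3 + 4*s^2 - 25*s + 36)
The step-3 result is T(s). Setting s = 0: T(0) = 36/36 = 1.

Hence the answer: 1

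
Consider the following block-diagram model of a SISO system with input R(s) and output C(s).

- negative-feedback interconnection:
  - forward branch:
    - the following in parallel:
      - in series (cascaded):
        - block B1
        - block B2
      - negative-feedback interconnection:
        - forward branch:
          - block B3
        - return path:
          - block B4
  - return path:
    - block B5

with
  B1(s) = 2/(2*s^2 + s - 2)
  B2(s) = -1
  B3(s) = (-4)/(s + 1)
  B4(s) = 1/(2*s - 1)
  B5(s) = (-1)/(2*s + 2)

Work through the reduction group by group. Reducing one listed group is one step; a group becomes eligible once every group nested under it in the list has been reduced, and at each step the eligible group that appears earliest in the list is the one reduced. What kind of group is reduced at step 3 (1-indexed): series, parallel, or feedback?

Reducing step by step:

Step 1 - combine B1, B2 in series
Step 2 - feedback reduction of B3, B4
Step 3 - parallel reduction of (B1*B2), [B3/(1+B3*B4)]
Step 4 - reduce the feedback loop with forward ((B1*B2)+[B3/(1+B3*B4)]) and return B5
So the answer for step 3 is parallel.

Answer: parallel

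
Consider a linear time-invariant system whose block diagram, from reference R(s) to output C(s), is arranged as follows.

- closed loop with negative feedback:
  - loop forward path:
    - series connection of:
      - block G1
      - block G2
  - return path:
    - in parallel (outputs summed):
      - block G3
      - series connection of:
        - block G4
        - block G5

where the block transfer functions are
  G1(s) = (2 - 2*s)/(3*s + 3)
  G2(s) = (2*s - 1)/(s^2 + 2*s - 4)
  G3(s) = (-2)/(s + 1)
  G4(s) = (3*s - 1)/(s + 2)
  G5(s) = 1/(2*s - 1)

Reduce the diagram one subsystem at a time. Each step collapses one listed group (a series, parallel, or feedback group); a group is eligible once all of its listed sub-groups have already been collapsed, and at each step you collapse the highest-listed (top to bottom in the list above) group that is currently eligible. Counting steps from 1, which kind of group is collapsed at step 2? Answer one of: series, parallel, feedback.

1. multiply G1, G2 (series)
2. combine G4, G5 in series
3. combine G3, (G4*G5) in parallel
4. reduce the feedback loop with forward (G1*G2) and return (G3+(G4*G5))
The group at step 2 is a series group.

Hence the answer: series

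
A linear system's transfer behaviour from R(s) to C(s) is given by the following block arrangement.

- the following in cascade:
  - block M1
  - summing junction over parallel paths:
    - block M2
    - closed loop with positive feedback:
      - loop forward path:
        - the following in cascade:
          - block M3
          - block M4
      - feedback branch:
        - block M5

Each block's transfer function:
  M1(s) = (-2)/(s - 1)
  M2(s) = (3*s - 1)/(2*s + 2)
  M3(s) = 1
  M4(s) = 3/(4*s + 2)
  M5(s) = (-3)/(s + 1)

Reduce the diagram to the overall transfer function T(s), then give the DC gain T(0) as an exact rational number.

1. reduce the series chain M3, M4 gives 3/(4*s + 2)
2. close the feedback loop around (M3*M4), M5 gives (3*s + 3)/(4*s^2 + 6*s + 11)
3. combine M2, [(M3*M4)/(1-(M3*M4)*M5)] in parallel gives (12*s^3 + 20*s^2 + 39*s - 5)/(8*s^3 + 20*s^2 + 34*s + 22)
4. reduce the series chain M1, (M2+[(M3*M4)/(1-(M3*M4)*M5)]) gives (-12*s^3 - 20*s^2 - 39*s + 5)/(4*s^4 + 6*s^3 + 7*s^2 - 6*s - 11)
Step 4 gives the overall T(s). Then T(0) = 5/(-11) = -5/11.

Final answer: -5/11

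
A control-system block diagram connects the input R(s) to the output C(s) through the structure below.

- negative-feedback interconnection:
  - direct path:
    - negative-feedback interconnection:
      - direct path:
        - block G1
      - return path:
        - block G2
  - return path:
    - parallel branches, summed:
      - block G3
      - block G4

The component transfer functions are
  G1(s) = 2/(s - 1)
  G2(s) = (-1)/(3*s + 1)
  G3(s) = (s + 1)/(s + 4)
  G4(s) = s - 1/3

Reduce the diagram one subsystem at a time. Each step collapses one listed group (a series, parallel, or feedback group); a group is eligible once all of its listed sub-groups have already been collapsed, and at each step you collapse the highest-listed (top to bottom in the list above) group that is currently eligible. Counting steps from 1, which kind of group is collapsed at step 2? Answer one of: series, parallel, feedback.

Step 1. close the feedback loop around G1, G2
Step 2. reduce the parallel group G3, G4
Step 3. collapse the loop ([G1/(1+G1*G2)] forward, (G3+G4) return)
So the answer for step 2 is parallel.

Therefore the answer is parallel.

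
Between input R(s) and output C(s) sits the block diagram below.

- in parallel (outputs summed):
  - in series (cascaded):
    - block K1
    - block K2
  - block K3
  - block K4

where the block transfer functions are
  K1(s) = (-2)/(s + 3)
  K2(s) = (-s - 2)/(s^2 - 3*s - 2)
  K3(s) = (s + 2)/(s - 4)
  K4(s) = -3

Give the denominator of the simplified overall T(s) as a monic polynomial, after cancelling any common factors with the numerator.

Step 1. cascade K1, K2 -> (2*s + 4)/(s^3 - 11*s - 6)
Step 2. add (K1*K2), K3, K4 (parallel) -> (-2*s^4 + 14*s^3 + 24*s^2 - 146*s - 100)/(s^4 - 4*s^3 - 11*s^2 + 38*s + 24)
No further cancellation is possible in the step-2 result, so that is T(s). Its denominator is already monic.

Answer: s^4 - 4*s^3 - 11*s^2 + 38*s + 24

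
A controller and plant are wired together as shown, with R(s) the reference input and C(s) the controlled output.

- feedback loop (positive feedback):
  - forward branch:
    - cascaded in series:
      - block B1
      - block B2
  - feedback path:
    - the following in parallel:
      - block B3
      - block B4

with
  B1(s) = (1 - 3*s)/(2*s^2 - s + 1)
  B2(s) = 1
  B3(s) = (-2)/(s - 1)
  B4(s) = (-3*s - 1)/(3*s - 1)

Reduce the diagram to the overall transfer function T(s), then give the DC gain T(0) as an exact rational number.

First reduce the diagram to T(s).

Step 1. combine B1, B2 in series; result (1 - 3*s)/(2*s^2 - s + 1)
Step 2. sum the parallel branches B3, B4; result (-3*s^2 - 4*s + 3)/(3*s^2 - 4*s + 1)
Step 3. feedback reduction of (B1*B2), (B3+B4); result (-3*s^2 + 4*s - 1)/(2*s^3 - 6*s^2 - 2*s + 2)
That last expression is T(s); at s = 0 only the constant terms survive, so T(0) = -1/2.

Answer: -1/2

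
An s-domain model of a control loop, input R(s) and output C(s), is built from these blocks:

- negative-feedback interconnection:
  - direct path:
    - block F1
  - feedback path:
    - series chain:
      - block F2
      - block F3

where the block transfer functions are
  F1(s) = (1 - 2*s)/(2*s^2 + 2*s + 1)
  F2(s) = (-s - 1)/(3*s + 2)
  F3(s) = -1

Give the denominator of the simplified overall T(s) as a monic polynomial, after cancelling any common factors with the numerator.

Reducing step by step:

Step 1 - combine F2, F3 in series gives (s + 1)/(3*s + 2)
Step 2 - apply the feedback formula to F1, (F2*F3) gives (-6*s^2 - s + 2)/(6*s^3 + 8*s^2 + 6*s + 3)
Step 2 gives the fully reduced T(s), with no common factor left to cancel. The denominator's leading coefficient is 6, so divide each of its coefficients by 6 to get the monic form.

Answer: s^3 + 4*s^2/3 + s + 1/2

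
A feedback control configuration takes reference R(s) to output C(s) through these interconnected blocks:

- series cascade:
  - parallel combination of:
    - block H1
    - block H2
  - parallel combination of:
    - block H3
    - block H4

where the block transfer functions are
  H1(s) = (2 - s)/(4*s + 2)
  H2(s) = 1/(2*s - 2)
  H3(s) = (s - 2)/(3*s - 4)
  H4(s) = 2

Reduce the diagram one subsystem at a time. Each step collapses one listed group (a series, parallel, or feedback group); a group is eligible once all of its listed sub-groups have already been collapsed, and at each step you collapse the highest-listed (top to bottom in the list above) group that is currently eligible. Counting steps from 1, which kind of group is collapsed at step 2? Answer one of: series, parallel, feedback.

(1) combine H1, H2 in parallel
(2) sum the parallel branches H3, H4
(3) cascade (H1+H2), (H3+H4)
So the answer for step 2 is parallel.

Hence the answer: parallel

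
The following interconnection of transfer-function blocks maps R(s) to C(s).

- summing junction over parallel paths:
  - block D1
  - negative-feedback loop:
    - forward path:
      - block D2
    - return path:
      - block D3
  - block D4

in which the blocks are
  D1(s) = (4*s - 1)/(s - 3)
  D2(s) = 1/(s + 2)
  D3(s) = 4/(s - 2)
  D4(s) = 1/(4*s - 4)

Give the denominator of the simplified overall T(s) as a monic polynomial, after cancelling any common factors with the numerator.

Step 1. close the feedback loop around D2, D3 -> (s - 2)/s^2
Step 2. combine D1, [D2/(1+D2*D3)], D4 in parallel -> (16*s^4 - 15*s^3 - 23*s^2 + 44*s - 24)/(4*s^4 - 16*s^3 + 12*s^2)
The result of step 2 is T(s) in lowest terms. Its denominator has leading coefficient 4; dividing the denominator through by 4 makes it monic.

Hence the answer: s^4 - 4*s^3 + 3*s^2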